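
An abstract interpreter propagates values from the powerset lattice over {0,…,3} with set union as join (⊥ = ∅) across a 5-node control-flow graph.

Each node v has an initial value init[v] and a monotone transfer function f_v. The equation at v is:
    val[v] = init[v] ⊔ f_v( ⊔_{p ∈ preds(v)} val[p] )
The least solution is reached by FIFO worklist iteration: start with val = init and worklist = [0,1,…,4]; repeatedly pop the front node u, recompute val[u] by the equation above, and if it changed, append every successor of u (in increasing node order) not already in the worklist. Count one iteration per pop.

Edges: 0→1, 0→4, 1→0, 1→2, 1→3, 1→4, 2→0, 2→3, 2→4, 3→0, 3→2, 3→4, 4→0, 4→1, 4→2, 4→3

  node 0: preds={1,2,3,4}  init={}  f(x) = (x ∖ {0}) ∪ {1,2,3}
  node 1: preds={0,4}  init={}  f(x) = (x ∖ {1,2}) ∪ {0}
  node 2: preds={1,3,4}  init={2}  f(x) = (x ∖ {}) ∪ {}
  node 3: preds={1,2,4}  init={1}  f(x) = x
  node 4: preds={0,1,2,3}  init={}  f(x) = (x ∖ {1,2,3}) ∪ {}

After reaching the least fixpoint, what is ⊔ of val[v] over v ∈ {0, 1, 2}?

{0,1,2,3}

Worklist (9 pops):
  #1 pop 0: in={1,2} → {1,2,3} (was {}); enqueue []
  #2 pop 1: in={1,2,3} → {0,3} (was {}); enqueue [0]
  #3 pop 2: in={0,1,3} → {0,1,2,3} (was {2}); enqueue []
  #4 pop 3: in={0,1,2,3} → {0,1,2,3} (was {1}); enqueue [2]
  #5 pop 4: in={0,1,2,3} → {0} (was {}); enqueue [1,3]
  #6 pop 0: in={0,1,2,3} → {1,2,3} (no change)
  #7 pop 2: in={0,1,2,3} → {0,1,2,3} (no change)
  #8 pop 1: in={0,1,2,3} → {0,3} (no change)
  #9 pop 3: in={0,1,2,3} → {0,1,2,3} (no change)

Fixpoint:
  val[0] = {1,2,3}
  val[1] = {0,3}
  val[2] = {0,1,2,3}
  val[3] = {0,1,2,3}
  val[4] = {0}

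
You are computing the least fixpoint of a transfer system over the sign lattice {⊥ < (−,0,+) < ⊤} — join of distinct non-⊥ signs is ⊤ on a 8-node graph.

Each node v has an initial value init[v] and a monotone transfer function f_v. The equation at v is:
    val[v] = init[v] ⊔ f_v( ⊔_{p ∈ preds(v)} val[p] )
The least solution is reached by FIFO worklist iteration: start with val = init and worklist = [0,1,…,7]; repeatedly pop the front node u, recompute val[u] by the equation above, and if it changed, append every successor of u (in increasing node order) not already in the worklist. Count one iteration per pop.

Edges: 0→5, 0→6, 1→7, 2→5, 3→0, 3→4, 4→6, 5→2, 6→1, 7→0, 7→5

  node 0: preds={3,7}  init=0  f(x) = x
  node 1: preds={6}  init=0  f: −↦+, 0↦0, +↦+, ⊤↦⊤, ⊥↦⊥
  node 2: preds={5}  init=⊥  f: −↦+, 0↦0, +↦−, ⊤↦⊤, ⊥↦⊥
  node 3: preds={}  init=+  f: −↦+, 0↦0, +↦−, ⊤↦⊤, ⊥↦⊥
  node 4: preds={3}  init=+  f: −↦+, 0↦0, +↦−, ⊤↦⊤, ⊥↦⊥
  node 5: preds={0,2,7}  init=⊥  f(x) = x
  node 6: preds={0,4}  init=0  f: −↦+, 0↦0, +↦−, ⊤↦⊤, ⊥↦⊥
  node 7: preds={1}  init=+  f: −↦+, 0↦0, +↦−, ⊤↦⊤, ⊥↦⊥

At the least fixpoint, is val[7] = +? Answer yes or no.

no

Iteration log — 13 steps:
  step 1. node 0  ⊔preds=+  new=⊤  old=0  +wl: 
  step 2. node 1  ⊔preds=0  new=0  stable
  step 3. node 2  ⊔preds=⊥  new=⊥  stable
  step 4. node 3  ⊔preds=⊥  new=+  stable
  step 5. node 4  ⊔preds=+  new=⊤  old=+  +wl: 
  step 6. node 5  ⊔preds=⊤  new=⊤  old=⊥  +wl: 2
  step 7. node 6  ⊔preds=⊤  new=⊤  old=0  +wl: 1
  step 8. node 7  ⊔preds=0  new=⊤  old=+  +wl: 0,5
  step 9. node 2  ⊔preds=⊤  new=⊤  old=⊥  +wl: 
  step 10. node 1  ⊔preds=⊤  new=⊤  old=0  +wl: 7
  step 11. node 0  ⊔preds=⊤  new=⊤  stable
  step 12. node 5  ⊔preds=⊤  new=⊤  stable
  step 13. node 7  ⊔preds=⊤  new=⊤  stable

Least fixpoint reached:
  node 0: ⊤
  node 1: ⊤
  node 2: ⊤
  node 3: +
  node 4: ⊤
  node 5: ⊤
  node 6: ⊤
  node 7: ⊤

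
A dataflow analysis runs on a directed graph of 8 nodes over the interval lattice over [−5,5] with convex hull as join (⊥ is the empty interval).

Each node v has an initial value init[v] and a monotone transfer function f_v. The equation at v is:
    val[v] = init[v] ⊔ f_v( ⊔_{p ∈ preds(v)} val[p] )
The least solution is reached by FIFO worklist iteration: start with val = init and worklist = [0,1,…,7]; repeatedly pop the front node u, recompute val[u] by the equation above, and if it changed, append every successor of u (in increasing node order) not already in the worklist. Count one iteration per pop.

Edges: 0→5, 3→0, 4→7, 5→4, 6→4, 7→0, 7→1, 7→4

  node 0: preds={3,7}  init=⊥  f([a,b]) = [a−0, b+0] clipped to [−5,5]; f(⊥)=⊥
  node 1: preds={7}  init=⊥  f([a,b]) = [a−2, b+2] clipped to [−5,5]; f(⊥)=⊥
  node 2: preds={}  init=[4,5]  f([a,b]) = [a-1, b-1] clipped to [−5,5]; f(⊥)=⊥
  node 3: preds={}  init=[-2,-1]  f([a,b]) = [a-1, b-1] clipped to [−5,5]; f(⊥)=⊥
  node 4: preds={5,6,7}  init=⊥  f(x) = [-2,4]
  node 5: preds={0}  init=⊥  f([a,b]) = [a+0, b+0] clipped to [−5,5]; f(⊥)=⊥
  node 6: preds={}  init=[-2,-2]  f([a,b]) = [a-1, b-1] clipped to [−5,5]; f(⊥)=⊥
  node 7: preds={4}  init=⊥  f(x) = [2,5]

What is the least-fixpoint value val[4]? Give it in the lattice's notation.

Iteration log — 13 steps:
  step 1. node 0  ⊔preds=[-2,-1]  new=[-2,-1]  old=⊥  +wl: 
  step 2. node 1  ⊔preds=⊥  new=⊥  stable
  step 3. node 2  ⊔preds=⊥  new=[4,5]  stable
  step 4. node 3  ⊔preds=⊥  new=[-2,-1]  stable
  step 5. node 4  ⊔preds=[-2,-2]  new=[-2,4]  old=⊥  +wl: 
  step 6. node 5  ⊔preds=[-2,-1]  new=[-2,-1]  old=⊥  +wl: 4
  step 7. node 6  ⊔preds=⊥  new=[-2,-2]  stable
  step 8. node 7  ⊔preds=[-2,4]  new=[2,5]  old=⊥  +wl: 0,1
  step 9. node 4  ⊔preds=[-2,5]  new=[-2,4]  stable
  step 10. node 0  ⊔preds=[-2,5]  new=[-2,5]  old=[-2,-1]  +wl: 5
  step 11. node 1  ⊔preds=[2,5]  new=[0,5]  old=⊥  +wl: 
  step 12. node 5  ⊔preds=[-2,5]  new=[-2,5]  old=[-2,-1]  +wl: 4
  step 13. node 4  ⊔preds=[-2,5]  new=[-2,4]  stable

Least fixpoint reached:
  node 0: [-2,5]
  node 1: [0,5]
  node 2: [4,5]
  node 3: [-2,-1]
  node 4: [-2,4]
  node 5: [-2,5]
  node 6: [-2,-2]
  node 7: [2,5]

[-2,4]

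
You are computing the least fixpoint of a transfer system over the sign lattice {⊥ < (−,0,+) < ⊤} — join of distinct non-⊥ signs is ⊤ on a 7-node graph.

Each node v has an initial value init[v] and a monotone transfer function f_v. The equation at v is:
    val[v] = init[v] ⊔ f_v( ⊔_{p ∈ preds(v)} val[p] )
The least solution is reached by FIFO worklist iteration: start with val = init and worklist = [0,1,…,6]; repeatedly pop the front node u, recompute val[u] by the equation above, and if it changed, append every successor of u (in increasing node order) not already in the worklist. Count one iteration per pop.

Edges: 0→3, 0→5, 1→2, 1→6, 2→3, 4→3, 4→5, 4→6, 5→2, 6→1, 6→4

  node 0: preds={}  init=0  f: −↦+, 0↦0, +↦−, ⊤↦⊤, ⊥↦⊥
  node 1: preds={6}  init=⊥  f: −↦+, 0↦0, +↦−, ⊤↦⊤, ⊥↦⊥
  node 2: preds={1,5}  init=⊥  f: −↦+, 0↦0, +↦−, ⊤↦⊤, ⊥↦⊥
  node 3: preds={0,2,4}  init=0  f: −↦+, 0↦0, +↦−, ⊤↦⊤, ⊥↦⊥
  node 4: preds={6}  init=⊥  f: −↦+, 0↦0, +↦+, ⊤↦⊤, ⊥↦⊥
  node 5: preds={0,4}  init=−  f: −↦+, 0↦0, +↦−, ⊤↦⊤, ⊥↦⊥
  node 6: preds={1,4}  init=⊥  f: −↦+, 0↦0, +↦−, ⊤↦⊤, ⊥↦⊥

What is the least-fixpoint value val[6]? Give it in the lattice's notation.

Worklist (9 pops):
  #1 pop 0: in=⊥ → 0 (no change)
  #2 pop 1: in=⊥ → ⊥ (no change)
  #3 pop 2: in=− → + (was ⊥); enqueue []
  #4 pop 3: in=⊤ → ⊤ (was 0); enqueue []
  #5 pop 4: in=⊥ → ⊥ (no change)
  #6 pop 5: in=0 → ⊤ (was −); enqueue [2]
  #7 pop 6: in=⊥ → ⊥ (no change)
  #8 pop 2: in=⊤ → ⊤ (was +); enqueue [3]
  #9 pop 3: in=⊤ → ⊤ (no change)

Fixpoint:
  val[0] = 0
  val[1] = ⊥
  val[2] = ⊤
  val[3] = ⊤
  val[4] = ⊥
  val[5] = ⊤
  val[6] = ⊥

⊥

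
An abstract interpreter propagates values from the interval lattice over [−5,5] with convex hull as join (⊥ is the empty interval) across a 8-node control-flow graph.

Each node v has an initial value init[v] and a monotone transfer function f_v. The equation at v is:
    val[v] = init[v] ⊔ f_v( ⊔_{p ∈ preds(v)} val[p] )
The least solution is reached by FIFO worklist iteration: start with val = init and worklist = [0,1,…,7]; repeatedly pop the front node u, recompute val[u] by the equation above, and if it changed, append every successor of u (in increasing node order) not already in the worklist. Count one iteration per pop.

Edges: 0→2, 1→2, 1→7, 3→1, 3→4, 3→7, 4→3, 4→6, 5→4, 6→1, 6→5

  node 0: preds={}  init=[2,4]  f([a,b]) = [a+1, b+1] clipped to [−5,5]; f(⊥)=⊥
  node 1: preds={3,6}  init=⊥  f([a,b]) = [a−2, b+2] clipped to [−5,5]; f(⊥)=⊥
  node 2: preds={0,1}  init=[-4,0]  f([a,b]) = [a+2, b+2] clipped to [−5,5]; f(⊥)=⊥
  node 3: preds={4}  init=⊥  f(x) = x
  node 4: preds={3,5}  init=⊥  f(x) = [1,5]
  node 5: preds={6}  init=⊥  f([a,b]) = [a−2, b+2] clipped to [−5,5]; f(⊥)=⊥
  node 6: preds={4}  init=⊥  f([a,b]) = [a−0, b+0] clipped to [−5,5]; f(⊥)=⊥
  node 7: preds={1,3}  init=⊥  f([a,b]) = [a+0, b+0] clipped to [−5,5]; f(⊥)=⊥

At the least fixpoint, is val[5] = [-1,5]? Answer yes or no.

yes

Worklist (14 pops):
  #1 pop 0: in=⊥ → [2,4] (no change)
  #2 pop 1: in=⊥ → ⊥ (no change)
  #3 pop 2: in=[2,4] → [-4,5] (was [-4,0]); enqueue []
  #4 pop 3: in=⊥ → ⊥ (no change)
  #5 pop 4: in=⊥ → [1,5] (was ⊥); enqueue [3]
  #6 pop 5: in=⊥ → ⊥ (no change)
  #7 pop 6: in=[1,5] → [1,5] (was ⊥); enqueue [1,5]
  #8 pop 7: in=⊥ → ⊥ (no change)
  #9 pop 3: in=[1,5] → [1,5] (was ⊥); enqueue [4,7]
  #10 pop 1: in=[1,5] → [-1,5] (was ⊥); enqueue [2]
  #11 pop 5: in=[1,5] → [-1,5] (was ⊥); enqueue []
  #12 pop 4: in=[-1,5] → [1,5] (no change)
  #13 pop 7: in=[-1,5] → [-1,5] (was ⊥); enqueue []
  #14 pop 2: in=[-1,5] → [-4,5] (no change)

Fixpoint:
  val[0] = [2,4]
  val[1] = [-1,5]
  val[2] = [-4,5]
  val[3] = [1,5]
  val[4] = [1,5]
  val[5] = [-1,5]
  val[6] = [1,5]
  val[7] = [-1,5]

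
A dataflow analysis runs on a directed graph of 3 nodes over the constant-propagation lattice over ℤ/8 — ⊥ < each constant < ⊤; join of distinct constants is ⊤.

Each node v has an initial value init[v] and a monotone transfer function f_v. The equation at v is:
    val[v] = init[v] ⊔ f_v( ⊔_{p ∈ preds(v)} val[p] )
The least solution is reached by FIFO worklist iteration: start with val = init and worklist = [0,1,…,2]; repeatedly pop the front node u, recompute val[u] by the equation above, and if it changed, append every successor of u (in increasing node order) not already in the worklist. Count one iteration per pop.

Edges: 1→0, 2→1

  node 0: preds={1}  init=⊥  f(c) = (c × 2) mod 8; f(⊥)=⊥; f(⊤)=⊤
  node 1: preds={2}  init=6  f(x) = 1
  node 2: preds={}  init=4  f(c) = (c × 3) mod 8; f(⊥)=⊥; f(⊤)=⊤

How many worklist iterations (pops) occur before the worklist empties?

Iteration log — 4 steps:
  step 1. node 0  ⊔preds=6  new=4  old=⊥  +wl: 
  step 2. node 1  ⊔preds=4  new=⊤  old=6  +wl: 0
  step 3. node 2  ⊔preds=⊥  new=4  stable
  step 4. node 0  ⊔preds=⊤  new=⊤  old=4  +wl: 

Least fixpoint reached:
  node 0: ⊤
  node 1: ⊤
  node 2: 4

4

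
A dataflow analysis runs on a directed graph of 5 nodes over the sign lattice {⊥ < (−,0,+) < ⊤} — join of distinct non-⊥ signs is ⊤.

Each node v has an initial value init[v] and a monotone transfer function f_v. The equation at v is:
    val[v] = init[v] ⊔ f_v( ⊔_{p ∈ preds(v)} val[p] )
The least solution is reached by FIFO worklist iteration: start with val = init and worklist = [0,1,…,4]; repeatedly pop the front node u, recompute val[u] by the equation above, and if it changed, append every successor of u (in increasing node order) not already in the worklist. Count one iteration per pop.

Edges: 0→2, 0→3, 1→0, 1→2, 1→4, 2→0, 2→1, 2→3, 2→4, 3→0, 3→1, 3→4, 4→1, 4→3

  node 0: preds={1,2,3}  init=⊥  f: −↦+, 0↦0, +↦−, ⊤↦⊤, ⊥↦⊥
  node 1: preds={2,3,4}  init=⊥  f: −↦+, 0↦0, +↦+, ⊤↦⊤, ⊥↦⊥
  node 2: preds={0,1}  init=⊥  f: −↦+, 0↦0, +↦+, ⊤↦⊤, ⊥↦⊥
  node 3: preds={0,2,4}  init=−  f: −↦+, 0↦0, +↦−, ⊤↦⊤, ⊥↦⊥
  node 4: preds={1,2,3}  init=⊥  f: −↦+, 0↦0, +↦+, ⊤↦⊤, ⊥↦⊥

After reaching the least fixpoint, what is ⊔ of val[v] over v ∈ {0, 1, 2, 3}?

Trace (13 dequeues):
  [1] u=0 | in − | out + | prev ⊥ | push {}
  [2] u=1 | in − | out + | prev ⊥ | push {0}
  [3] u=2 | in + | out + | prev ⊥ | push {1}
  [4] u=3 | in + | out − | ==
  [5] u=4 | in ⊤ | out ⊤ | prev ⊥ | push {3}
  [6] u=0 | in ⊤ | out ⊤ | prev + | push {2}
  [7] u=1 | in ⊤ | out ⊤ | prev + | push {0,4}
  [8] u=3 | in ⊤ | out ⊤ | prev − | push {1}
  [9] u=2 | in ⊤ | out ⊤ | prev + | push {3}
  [10] u=0 | in ⊤ | out ⊤ | ==
  [11] u=4 | in ⊤ | out ⊤ | ==
  [12] u=1 | in ⊤ | out ⊤ | ==
  [13] u=3 | in ⊤ | out ⊤ | ==

Converged values:
  [0] ⊤
  [1] ⊤
  [2] ⊤
  [3] ⊤
  [4] ⊤

⊤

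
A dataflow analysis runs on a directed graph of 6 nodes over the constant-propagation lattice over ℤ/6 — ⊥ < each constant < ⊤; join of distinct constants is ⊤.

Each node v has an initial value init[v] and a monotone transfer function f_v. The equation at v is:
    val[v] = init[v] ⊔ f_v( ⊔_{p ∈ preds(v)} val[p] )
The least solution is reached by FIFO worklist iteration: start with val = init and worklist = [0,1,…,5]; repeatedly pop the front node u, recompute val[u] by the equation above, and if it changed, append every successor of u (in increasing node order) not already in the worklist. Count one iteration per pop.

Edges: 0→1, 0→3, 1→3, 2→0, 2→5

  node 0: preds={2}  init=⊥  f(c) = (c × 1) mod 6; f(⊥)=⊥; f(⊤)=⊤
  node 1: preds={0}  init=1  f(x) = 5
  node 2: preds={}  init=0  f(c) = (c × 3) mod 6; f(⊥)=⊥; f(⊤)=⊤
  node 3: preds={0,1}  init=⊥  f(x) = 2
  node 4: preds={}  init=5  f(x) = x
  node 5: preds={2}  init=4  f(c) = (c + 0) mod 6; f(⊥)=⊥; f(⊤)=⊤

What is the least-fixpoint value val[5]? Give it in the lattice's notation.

⊤

Worklist (6 pops):
  #1 pop 0: in=0 → 0 (was ⊥); enqueue []
  #2 pop 1: in=0 → ⊤ (was 1); enqueue []
  #3 pop 2: in=⊥ → 0 (no change)
  #4 pop 3: in=⊤ → 2 (was ⊥); enqueue []
  #5 pop 4: in=⊥ → 5 (no change)
  #6 pop 5: in=0 → ⊤ (was 4); enqueue []

Fixpoint:
  val[0] = 0
  val[1] = ⊤
  val[2] = 0
  val[3] = 2
  val[4] = 5
  val[5] = ⊤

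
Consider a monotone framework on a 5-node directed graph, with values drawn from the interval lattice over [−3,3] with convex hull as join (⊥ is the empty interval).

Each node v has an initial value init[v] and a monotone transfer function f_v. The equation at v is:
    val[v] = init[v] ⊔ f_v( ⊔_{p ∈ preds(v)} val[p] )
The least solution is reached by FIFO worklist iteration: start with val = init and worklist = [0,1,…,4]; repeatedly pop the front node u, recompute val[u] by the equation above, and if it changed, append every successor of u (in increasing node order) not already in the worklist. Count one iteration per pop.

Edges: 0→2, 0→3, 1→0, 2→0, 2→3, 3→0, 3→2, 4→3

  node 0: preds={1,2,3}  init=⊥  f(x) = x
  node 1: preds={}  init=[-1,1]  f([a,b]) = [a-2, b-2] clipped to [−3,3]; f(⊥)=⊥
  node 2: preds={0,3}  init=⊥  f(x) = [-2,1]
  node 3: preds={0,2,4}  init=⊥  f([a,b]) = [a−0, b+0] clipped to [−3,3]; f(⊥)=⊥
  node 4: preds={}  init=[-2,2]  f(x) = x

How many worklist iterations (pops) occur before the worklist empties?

Worklist (8 pops):
  #1 pop 0: in=[-1,1] → [-1,1] (was ⊥); enqueue []
  #2 pop 1: in=⊥ → [-1,1] (no change)
  #3 pop 2: in=[-1,1] → [-2,1] (was ⊥); enqueue [0]
  #4 pop 3: in=[-2,2] → [-2,2] (was ⊥); enqueue [2]
  #5 pop 4: in=⊥ → [-2,2] (no change)
  #6 pop 0: in=[-2,2] → [-2,2] (was [-1,1]); enqueue [3]
  #7 pop 2: in=[-2,2] → [-2,1] (no change)
  #8 pop 3: in=[-2,2] → [-2,2] (no change)

Fixpoint:
  val[0] = [-2,2]
  val[1] = [-1,1]
  val[2] = [-2,1]
  val[3] = [-2,2]
  val[4] = [-2,2]

8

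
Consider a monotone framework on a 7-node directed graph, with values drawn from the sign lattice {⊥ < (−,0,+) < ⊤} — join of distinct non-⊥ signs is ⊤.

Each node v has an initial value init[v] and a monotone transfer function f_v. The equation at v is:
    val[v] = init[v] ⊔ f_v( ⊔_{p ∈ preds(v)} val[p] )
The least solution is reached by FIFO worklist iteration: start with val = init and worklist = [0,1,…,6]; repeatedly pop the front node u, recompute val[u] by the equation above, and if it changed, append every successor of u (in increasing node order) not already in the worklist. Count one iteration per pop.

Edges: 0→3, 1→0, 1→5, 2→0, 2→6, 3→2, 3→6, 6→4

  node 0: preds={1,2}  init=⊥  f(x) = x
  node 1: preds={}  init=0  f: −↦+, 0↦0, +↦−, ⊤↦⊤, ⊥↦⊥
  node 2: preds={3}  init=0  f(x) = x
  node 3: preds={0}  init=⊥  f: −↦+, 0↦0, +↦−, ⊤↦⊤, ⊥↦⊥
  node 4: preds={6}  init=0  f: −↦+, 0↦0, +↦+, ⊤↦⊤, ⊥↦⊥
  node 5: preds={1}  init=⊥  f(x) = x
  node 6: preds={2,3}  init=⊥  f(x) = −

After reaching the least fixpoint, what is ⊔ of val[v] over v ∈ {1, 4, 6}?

⊤

Iteration log — 9 steps:
  step 1. node 0  ⊔preds=0  new=0  old=⊥  +wl: 
  step 2. node 1  ⊔preds=⊥  new=0  stable
  step 3. node 2  ⊔preds=⊥  new=0  stable
  step 4. node 3  ⊔preds=0  new=0  old=⊥  +wl: 2
  step 5. node 4  ⊔preds=⊥  new=0  stable
  step 6. node 5  ⊔preds=0  new=0  old=⊥  +wl: 
  step 7. node 6  ⊔preds=0  new=−  old=⊥  +wl: 4
  step 8. node 2  ⊔preds=0  new=0  stable
  step 9. node 4  ⊔preds=−  new=⊤  old=0  +wl: 

Least fixpoint reached:
  node 0: 0
  node 1: 0
  node 2: 0
  node 3: 0
  node 4: ⊤
  node 5: 0
  node 6: −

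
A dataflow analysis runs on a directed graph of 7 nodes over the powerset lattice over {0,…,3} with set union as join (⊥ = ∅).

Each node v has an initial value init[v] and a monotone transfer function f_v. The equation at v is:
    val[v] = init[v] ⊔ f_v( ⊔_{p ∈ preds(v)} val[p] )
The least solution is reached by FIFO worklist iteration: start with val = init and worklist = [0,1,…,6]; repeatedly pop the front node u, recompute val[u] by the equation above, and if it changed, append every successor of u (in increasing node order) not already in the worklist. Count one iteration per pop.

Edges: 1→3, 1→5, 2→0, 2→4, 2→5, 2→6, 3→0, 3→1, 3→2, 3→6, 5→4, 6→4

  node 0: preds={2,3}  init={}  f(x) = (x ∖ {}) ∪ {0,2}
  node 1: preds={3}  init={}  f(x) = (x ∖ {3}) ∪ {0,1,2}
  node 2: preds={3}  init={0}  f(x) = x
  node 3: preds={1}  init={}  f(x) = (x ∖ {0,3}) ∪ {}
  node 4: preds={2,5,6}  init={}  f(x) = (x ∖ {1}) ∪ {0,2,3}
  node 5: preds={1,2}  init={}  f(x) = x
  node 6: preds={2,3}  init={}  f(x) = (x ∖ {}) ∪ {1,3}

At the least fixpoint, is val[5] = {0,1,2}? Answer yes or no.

yes

Iteration log — 14 steps:
  step 1. node 0  ⊔preds={0}  new={0,2}  old={}  +wl: 
  step 2. node 1  ⊔preds={}  new={0,1,2}  old={}  +wl: 
  step 3. node 2  ⊔preds={}  new={0}  stable
  step 4. node 3  ⊔preds={0,1,2}  new={1,2}  old={}  +wl: 0,1,2
  step 5. node 4  ⊔preds={0}  new={0,2,3}  old={}  +wl: 
  step 6. node 5  ⊔preds={0,1,2}  new={0,1,2}  old={}  +wl: 4
  step 7. node 6  ⊔preds={0,1,2}  new={0,1,2,3}  old={}  +wl: 
  step 8. node 0  ⊔preds={0,1,2}  new={0,1,2}  old={0,2}  +wl: 
  step 9. node 1  ⊔preds={1,2}  new={0,1,2}  stable
  step 10. node 2  ⊔preds={1,2}  new={0,1,2}  old={0}  +wl: 0,5,6
  step 11. node 4  ⊔preds={0,1,2,3}  new={0,2,3}  stable
  step 12. node 0  ⊔preds={0,1,2}  new={0,1,2}  stable
  step 13. node 5  ⊔preds={0,1,2}  new={0,1,2}  stable
  step 14. node 6  ⊔preds={0,1,2}  new={0,1,2,3}  stable

Least fixpoint reached:
  node 0: {0,1,2}
  node 1: {0,1,2}
  node 2: {0,1,2}
  node 3: {1,2}
  node 4: {0,2,3}
  node 5: {0,1,2}
  node 6: {0,1,2,3}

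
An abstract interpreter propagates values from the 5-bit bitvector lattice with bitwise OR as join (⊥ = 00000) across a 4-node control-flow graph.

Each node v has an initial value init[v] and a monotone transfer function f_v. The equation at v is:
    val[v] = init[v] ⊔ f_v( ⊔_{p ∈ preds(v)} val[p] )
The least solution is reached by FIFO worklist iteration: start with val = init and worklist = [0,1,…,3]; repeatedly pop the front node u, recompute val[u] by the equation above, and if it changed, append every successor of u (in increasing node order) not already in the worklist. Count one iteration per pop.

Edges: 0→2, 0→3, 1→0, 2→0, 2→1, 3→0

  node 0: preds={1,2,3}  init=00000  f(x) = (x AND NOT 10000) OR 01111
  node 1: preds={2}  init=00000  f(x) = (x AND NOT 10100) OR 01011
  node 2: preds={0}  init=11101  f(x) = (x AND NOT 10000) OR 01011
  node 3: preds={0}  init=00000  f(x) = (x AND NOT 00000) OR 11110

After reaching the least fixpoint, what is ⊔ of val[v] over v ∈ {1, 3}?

11111

Iteration log — 6 steps:
  step 1. node 0  ⊔preds=11101  new=01111  old=00000  +wl: 
  step 2. node 1  ⊔preds=11101  new=01011  old=00000  +wl: 0
  step 3. node 2  ⊔preds=01111  new=11111  old=11101  +wl: 1
  step 4. node 3  ⊔preds=01111  new=11111  old=00000  +wl: 
  step 5. node 0  ⊔preds=11111  new=01111  stable
  step 6. node 1  ⊔preds=11111  new=01011  stable

Least fixpoint reached:
  node 0: 01111
  node 1: 01011
  node 2: 11111
  node 3: 11111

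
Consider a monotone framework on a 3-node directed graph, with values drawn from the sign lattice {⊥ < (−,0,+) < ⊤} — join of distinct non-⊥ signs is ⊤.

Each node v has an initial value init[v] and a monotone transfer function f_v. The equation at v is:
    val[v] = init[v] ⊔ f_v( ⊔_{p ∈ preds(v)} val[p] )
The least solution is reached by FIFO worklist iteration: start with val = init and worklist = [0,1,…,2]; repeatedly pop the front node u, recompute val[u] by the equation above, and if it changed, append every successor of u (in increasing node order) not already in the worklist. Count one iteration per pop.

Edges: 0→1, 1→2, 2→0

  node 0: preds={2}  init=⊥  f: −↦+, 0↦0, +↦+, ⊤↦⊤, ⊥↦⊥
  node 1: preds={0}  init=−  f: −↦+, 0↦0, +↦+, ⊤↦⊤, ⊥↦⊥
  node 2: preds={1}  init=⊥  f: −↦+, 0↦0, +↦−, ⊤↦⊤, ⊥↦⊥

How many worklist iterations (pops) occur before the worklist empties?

Trace (8 dequeues):
  [1] u=0 | in ⊥ | out ⊥ | ==
  [2] u=1 | in ⊥ | out − | ==
  [3] u=2 | in − | out + | prev ⊥ | push {0}
  [4] u=0 | in + | out + | prev ⊥ | push {1}
  [5] u=1 | in + | out ⊤ | prev − | push {2}
  [6] u=2 | in ⊤ | out ⊤ | prev + | push {0}
  [7] u=0 | in ⊤ | out ⊤ | prev + | push {1}
  [8] u=1 | in ⊤ | out ⊤ | ==

Converged values:
  [0] ⊤
  [1] ⊤
  [2] ⊤

8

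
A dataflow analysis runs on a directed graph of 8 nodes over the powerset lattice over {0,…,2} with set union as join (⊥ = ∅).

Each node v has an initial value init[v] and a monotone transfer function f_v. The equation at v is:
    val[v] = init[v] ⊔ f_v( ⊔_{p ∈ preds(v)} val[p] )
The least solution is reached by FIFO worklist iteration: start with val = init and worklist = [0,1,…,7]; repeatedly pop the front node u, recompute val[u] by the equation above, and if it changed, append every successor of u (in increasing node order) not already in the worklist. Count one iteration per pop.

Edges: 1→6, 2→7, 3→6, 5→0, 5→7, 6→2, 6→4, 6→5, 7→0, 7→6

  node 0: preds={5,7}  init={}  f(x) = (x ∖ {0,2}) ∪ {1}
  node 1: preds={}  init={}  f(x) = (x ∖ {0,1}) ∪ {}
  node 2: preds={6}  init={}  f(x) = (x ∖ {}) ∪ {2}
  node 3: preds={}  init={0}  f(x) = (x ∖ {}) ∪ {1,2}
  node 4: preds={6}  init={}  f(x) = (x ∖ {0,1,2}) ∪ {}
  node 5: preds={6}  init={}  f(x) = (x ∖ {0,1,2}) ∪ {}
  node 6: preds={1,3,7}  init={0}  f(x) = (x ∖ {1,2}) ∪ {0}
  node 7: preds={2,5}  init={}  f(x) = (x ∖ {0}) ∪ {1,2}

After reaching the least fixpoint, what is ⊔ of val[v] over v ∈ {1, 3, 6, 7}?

{0,1,2}

Trace (10 dequeues):
  [1] u=0 | in {} | out {1} | prev {} | push {}
  [2] u=1 | in {} | out {} | ==
  [3] u=2 | in {0} | out {0,2} | prev {} | push {}
  [4] u=3 | in {} | out {0,1,2} | prev {0} | push {}
  [5] u=4 | in {0} | out {} | ==
  [6] u=5 | in {0} | out {} | ==
  [7] u=6 | in {0,1,2} | out {0} | ==
  [8] u=7 | in {0,2} | out {1,2} | prev {} | push {0,6}
  [9] u=0 | in {1,2} | out {1} | ==
  [10] u=6 | in {0,1,2} | out {0} | ==

Converged values:
  [0] {1}
  [1] {}
  [2] {0,2}
  [3] {0,1,2}
  [4] {}
  [5] {}
  [6] {0}
  [7] {1,2}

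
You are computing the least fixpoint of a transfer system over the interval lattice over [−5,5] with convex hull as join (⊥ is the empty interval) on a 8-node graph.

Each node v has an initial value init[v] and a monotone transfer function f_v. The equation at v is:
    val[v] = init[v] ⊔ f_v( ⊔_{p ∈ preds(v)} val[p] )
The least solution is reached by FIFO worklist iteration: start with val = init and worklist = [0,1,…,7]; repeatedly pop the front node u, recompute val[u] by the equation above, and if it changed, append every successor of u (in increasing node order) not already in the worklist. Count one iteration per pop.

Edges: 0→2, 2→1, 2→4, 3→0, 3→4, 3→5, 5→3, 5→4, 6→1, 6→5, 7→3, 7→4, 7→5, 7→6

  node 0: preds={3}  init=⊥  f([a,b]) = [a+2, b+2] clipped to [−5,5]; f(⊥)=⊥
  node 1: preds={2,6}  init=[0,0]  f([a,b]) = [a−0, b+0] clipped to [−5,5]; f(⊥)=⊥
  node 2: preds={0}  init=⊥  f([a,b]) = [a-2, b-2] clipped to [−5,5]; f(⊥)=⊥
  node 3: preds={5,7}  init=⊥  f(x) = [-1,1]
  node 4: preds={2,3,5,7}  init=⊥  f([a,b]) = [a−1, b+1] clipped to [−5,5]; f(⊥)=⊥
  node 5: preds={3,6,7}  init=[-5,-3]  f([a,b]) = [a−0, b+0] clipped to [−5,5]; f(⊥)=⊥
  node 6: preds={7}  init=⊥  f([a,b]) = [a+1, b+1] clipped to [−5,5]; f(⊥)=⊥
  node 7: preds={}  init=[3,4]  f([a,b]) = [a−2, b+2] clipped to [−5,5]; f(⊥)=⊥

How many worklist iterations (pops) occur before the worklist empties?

17

Trace (17 dequeues):
  [1] u=0 | in ⊥ | out ⊥ | ==
  [2] u=1 | in ⊥ | out [0,0] | ==
  [3] u=2 | in ⊥ | out ⊥ | ==
  [4] u=3 | in [-5,4] | out [-1,1] | prev ⊥ | push {0}
  [5] u=4 | in [-5,4] | out [-5,5] | prev ⊥ | push {}
  [6] u=5 | in [-1,4] | out [-5,4] | prev [-5,-3] | push {3,4}
  [7] u=6 | in [3,4] | out [4,5] | prev ⊥ | push {1,5}
  [8] u=7 | in ⊥ | out [3,4] | ==
  [9] u=0 | in [-1,1] | out [1,3] | prev ⊥ | push {2}
  [10] u=3 | in [-5,4] | out [-1,1] | ==
  [11] u=4 | in [-5,4] | out [-5,5] | ==
  [12] u=1 | in [4,5] | out [0,5] | prev [0,0] | push {}
  [13] u=5 | in [-1,5] | out [-5,5] | prev [-5,4] | push {3,4}
  [14] u=2 | in [1,3] | out [-1,1] | prev ⊥ | push {1}
  [15] u=3 | in [-5,5] | out [-1,1] | ==
  [16] u=4 | in [-5,5] | out [-5,5] | ==
  [17] u=1 | in [-1,5] | out [-1,5] | prev [0,5] | push {}

Converged values:
  [0] [1,3]
  [1] [-1,5]
  [2] [-1,1]
  [3] [-1,1]
  [4] [-5,5]
  [5] [-5,5]
  [6] [4,5]
  [7] [3,4]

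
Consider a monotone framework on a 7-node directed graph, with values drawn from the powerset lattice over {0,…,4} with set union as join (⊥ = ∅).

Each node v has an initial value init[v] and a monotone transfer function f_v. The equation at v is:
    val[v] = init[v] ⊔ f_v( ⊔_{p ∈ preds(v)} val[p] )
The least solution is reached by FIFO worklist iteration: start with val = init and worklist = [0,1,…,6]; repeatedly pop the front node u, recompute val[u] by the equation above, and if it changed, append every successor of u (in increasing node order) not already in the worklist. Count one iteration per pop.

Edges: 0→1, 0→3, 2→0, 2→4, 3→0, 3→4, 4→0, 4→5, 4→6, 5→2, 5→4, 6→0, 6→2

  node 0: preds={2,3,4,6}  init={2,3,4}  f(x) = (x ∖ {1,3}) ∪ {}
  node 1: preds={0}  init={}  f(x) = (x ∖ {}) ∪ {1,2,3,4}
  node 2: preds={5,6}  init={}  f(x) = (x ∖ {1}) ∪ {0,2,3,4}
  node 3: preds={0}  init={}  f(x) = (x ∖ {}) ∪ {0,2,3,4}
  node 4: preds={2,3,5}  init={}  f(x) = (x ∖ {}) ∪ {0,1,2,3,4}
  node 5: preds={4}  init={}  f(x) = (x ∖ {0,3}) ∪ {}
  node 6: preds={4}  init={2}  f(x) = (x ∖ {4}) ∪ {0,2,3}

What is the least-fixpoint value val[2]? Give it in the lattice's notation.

Trace (12 dequeues):
  [1] u=0 | in {2} | out {2,3,4} | ==
  [2] u=1 | in {2,3,4} | out {1,2,3,4} | prev {} | push {}
  [3] u=2 | in {2} | out {0,2,3,4} | prev {} | push {0}
  [4] u=3 | in {2,3,4} | out {0,2,3,4} | prev {} | push {}
  [5] u=4 | in {0,2,3,4} | out {0,1,2,3,4} | prev {} | push {}
  [6] u=5 | in {0,1,2,3,4} | out {1,2,4} | prev {} | push {2,4}
  [7] u=6 | in {0,1,2,3,4} | out {0,1,2,3} | prev {2} | push {}
  [8] u=0 | in {0,1,2,3,4} | out {0,2,3,4} | prev {2,3,4} | push {1,3}
  [9] u=2 | in {0,1,2,3,4} | out {0,2,3,4} | ==
  [10] u=4 | in {0,1,2,3,4} | out {0,1,2,3,4} | ==
  [11] u=1 | in {0,2,3,4} | out {0,1,2,3,4} | prev {1,2,3,4} | push {}
  [12] u=3 | in {0,2,3,4} | out {0,2,3,4} | ==

Converged values:
  [0] {0,2,3,4}
  [1] {0,1,2,3,4}
  [2] {0,2,3,4}
  [3] {0,2,3,4}
  [4] {0,1,2,3,4}
  [5] {1,2,4}
  [6] {0,1,2,3}

{0,2,3,4}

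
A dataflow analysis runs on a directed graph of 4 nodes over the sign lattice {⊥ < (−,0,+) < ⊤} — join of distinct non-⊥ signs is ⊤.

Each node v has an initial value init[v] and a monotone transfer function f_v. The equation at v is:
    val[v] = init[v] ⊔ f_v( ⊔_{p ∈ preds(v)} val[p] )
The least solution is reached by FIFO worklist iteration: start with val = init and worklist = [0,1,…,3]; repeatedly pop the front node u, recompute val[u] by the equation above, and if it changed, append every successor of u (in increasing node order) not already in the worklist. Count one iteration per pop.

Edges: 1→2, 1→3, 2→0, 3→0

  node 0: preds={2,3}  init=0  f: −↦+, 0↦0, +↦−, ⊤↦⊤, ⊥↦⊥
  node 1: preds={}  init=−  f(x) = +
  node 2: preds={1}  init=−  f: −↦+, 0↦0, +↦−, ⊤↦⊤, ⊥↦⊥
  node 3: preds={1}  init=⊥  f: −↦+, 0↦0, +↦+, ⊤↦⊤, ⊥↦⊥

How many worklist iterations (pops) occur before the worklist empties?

5

Iteration log — 5 steps:
  step 1. node 0  ⊔preds=−  new=⊤  old=0  +wl: 
  step 2. node 1  ⊔preds=⊥  new=⊤  old=−  +wl: 
  step 3. node 2  ⊔preds=⊤  new=⊤  old=−  +wl: 0
  step 4. node 3  ⊔preds=⊤  new=⊤  old=⊥  +wl: 
  step 5. node 0  ⊔preds=⊤  new=⊤  stable

Least fixpoint reached:
  node 0: ⊤
  node 1: ⊤
  node 2: ⊤
  node 3: ⊤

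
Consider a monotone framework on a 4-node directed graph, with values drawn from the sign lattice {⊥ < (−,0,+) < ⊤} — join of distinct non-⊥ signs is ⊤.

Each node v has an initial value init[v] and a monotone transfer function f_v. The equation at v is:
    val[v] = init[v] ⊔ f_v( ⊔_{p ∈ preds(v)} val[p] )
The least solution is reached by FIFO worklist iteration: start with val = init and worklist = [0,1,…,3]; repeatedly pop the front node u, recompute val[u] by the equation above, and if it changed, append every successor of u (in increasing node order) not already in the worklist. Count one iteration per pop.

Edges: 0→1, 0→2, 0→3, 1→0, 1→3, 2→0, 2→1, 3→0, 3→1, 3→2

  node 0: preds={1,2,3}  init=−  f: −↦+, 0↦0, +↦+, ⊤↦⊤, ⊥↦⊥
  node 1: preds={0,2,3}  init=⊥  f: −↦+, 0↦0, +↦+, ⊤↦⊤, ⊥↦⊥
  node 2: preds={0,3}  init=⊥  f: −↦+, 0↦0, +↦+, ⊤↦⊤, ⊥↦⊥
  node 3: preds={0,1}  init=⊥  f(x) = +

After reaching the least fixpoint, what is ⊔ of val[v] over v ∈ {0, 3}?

Trace (10 dequeues):
  [1] u=0 | in ⊥ | out − | ==
  [2] u=1 | in − | out + | prev ⊥ | push {0}
  [3] u=2 | in − | out + | prev ⊥ | push {1}
  [4] u=3 | in ⊤ | out + | prev ⊥ | push {2}
  [5] u=0 | in + | out ⊤ | prev − | push {3}
  [6] u=1 | in ⊤ | out ⊤ | prev + | push {0}
  [7] u=2 | in ⊤ | out ⊤ | prev + | push {1}
  [8] u=3 | in ⊤ | out + | ==
  [9] u=0 | in ⊤ | out ⊤ | ==
  [10] u=1 | in ⊤ | out ⊤ | ==

Converged values:
  [0] ⊤
  [1] ⊤
  [2] ⊤
  [3] +

⊤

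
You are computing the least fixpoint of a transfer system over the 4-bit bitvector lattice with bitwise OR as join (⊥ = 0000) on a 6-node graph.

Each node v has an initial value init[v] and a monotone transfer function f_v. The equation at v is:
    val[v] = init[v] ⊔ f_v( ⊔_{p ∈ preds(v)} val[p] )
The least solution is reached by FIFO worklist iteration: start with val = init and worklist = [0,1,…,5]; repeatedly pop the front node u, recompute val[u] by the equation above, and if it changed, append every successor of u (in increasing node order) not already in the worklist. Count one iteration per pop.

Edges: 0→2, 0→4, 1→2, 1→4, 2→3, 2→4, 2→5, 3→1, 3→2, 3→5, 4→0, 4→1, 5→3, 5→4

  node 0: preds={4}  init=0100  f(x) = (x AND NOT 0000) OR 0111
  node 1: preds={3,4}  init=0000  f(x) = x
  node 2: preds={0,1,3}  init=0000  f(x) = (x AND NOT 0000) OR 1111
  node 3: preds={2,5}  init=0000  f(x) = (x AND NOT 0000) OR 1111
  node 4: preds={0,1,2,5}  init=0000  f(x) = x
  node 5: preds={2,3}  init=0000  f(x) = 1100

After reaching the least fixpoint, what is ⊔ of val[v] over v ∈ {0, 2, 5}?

Iteration log — 12 steps:
  step 1. node 0  ⊔preds=0000  new=0111  old=0100  +wl: 
  step 2. node 1  ⊔preds=0000  new=0000  stable
  step 3. node 2  ⊔preds=0111  new=1111  old=0000  +wl: 
  step 4. node 3  ⊔preds=1111  new=1111  old=0000  +wl: 1,2
  step 5. node 4  ⊔preds=1111  new=1111  old=0000  +wl: 0
  step 6. node 5  ⊔preds=1111  new=1100  old=0000  +wl: 3,4
  step 7. node 1  ⊔preds=1111  new=1111  old=0000  +wl: 
  step 8. node 2  ⊔preds=1111  new=1111  stable
  step 9. node 0  ⊔preds=1111  new=1111  old=0111  +wl: 2
  step 10. node 3  ⊔preds=1111  new=1111  stable
  step 11. node 4  ⊔preds=1111  new=1111  stable
  step 12. node 2  ⊔preds=1111  new=1111  stable

Least fixpoint reached:
  node 0: 1111
  node 1: 1111
  node 2: 1111
  node 3: 1111
  node 4: 1111
  node 5: 1100

1111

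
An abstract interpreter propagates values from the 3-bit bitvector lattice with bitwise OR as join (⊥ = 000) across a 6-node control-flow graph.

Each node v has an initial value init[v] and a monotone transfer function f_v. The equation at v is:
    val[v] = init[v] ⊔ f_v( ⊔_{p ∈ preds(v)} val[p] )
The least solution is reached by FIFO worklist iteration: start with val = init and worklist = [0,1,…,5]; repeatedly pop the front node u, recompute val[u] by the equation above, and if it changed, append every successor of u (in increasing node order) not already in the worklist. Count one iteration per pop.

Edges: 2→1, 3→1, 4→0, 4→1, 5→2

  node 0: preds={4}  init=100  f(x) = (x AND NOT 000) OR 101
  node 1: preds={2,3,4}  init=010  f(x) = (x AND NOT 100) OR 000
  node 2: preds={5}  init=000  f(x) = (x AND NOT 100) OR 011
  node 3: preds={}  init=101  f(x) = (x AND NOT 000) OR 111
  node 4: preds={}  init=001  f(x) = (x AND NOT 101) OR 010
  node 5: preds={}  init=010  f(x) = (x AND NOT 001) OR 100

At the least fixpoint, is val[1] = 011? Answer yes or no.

yes

Worklist (9 pops):
  #1 pop 0: in=001 → 101 (was 100); enqueue []
  #2 pop 1: in=101 → 011 (was 010); enqueue []
  #3 pop 2: in=010 → 011 (was 000); enqueue [1]
  #4 pop 3: in=000 → 111 (was 101); enqueue []
  #5 pop 4: in=000 → 011 (was 001); enqueue [0]
  #6 pop 5: in=000 → 110 (was 010); enqueue [2]
  #7 pop 1: in=111 → 011 (no change)
  #8 pop 0: in=011 → 111 (was 101); enqueue []
  #9 pop 2: in=110 → 011 (no change)

Fixpoint:
  val[0] = 111
  val[1] = 011
  val[2] = 011
  val[3] = 111
  val[4] = 011
  val[5] = 110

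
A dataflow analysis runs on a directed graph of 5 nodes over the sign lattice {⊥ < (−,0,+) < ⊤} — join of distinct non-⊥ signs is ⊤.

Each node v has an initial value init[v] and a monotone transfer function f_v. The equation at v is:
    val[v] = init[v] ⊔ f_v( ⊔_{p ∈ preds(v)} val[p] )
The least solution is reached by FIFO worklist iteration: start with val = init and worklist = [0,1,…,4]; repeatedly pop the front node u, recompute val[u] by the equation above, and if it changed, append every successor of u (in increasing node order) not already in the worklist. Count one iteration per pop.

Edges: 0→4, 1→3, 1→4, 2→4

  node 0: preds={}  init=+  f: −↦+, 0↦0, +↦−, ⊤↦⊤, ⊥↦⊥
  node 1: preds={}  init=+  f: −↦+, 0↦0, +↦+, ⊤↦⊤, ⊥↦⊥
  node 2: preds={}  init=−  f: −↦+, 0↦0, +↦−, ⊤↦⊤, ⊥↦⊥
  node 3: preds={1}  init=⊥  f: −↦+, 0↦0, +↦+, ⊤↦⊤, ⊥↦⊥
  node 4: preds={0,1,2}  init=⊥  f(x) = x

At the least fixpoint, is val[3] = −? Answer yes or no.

no

Trace (5 dequeues):
  [1] u=0 | in ⊥ | out + | ==
  [2] u=1 | in ⊥ | out + | ==
  [3] u=2 | in ⊥ | out − | ==
  [4] u=3 | in + | out + | prev ⊥ | push {}
  [5] u=4 | in ⊤ | out ⊤ | prev ⊥ | push {}

Converged values:
  [0] +
  [1] +
  [2] −
  [3] +
  [4] ⊤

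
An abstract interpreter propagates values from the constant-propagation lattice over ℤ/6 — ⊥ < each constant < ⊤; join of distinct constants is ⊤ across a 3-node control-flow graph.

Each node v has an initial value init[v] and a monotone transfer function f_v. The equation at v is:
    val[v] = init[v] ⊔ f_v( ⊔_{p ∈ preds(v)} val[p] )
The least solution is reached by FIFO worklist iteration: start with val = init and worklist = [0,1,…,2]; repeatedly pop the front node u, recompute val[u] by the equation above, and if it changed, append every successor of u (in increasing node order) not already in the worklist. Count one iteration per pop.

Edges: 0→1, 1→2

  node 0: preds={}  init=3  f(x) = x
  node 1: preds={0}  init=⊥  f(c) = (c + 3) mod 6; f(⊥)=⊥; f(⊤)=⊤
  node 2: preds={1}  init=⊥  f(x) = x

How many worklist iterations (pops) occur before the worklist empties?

Trace (3 dequeues):
  [1] u=0 | in ⊥ | out 3 | ==
  [2] u=1 | in 3 | out 0 | prev ⊥ | push {}
  [3] u=2 | in 0 | out 0 | prev ⊥ | push {}

Converged values:
  [0] 3
  [1] 0
  [2] 0

3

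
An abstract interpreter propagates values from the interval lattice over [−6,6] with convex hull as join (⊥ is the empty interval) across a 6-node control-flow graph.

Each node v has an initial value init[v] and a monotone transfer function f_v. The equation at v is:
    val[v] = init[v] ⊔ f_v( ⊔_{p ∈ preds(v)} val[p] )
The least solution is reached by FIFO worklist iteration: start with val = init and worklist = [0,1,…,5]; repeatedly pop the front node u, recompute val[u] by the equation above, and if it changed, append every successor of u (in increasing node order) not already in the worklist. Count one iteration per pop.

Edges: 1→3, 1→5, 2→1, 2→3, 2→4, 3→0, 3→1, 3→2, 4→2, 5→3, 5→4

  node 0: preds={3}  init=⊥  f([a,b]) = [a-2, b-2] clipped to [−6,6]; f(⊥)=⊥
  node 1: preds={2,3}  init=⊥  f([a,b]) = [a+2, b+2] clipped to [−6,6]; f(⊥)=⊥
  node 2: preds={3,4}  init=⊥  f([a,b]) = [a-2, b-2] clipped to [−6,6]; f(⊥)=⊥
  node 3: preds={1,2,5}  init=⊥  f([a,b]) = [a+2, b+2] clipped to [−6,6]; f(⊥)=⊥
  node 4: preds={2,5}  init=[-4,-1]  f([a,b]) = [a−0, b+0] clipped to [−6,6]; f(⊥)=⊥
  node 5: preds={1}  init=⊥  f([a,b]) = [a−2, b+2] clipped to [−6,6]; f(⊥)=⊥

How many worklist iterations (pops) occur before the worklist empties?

Iteration log — 25 steps:
  step 1. node 0  ⊔preds=⊥  new=⊥  stable
  step 2. node 1  ⊔preds=⊥  new=⊥  stable
  step 3. node 2  ⊔preds=[-4,-1]  new=[-6,-3]  old=⊥  +wl: 1
  step 4. node 3  ⊔preds=[-6,-3]  new=[-4,-1]  old=⊥  +wl: 0,2
  step 5. node 4  ⊔preds=[-6,-3]  new=[-6,-1]  old=[-4,-1]  +wl: 
  step 6. node 5  ⊔preds=⊥  new=⊥  stable
  step 7. node 1  ⊔preds=[-6,-1]  new=[-4,1]  old=⊥  +wl: 3,5
  step 8. node 0  ⊔preds=[-4,-1]  new=[-6,-3]  old=⊥  +wl: 
  step 9. node 2  ⊔preds=[-6,-1]  new=[-6,-3]  stable
  step 10. node 3  ⊔preds=[-6,1]  new=[-4,3]  old=[-4,-1]  +wl: 0,1,2
  step 11. node 5  ⊔preds=[-4,1]  new=[-6,3]  old=⊥  +wl: 3,4
  step 12. node 0  ⊔preds=[-4,3]  new=[-6,1]  old=[-6,-3]  +wl: 
  step 13. node 1  ⊔preds=[-6,3]  new=[-4,5]  old=[-4,1]  +wl: 5
  step 14. node 2  ⊔preds=[-6,3]  new=[-6,1]  old=[-6,-3]  +wl: 1
  step 15. node 3  ⊔preds=[-6,5]  new=[-4,6]  old=[-4,3]  +wl: 0,2
  step 16. node 4  ⊔preds=[-6,3]  new=[-6,3]  old=[-6,-1]  +wl: 
  step 17. node 5  ⊔preds=[-4,5]  new=[-6,6]  old=[-6,3]  +wl: 3,4
  step 18. node 1  ⊔preds=[-6,6]  new=[-4,6]  old=[-4,5]  +wl: 5
  step 19. node 0  ⊔preds=[-4,6]  new=[-6,4]  old=[-6,1]  +wl: 
  step 20. node 2  ⊔preds=[-6,6]  new=[-6,4]  old=[-6,1]  +wl: 1
  step 21. node 3  ⊔preds=[-6,6]  new=[-4,6]  stable
  step 22. node 4  ⊔preds=[-6,6]  new=[-6,6]  old=[-6,3]  +wl: 2
  step 23. node 5  ⊔preds=[-4,6]  new=[-6,6]  stable
  step 24. node 1  ⊔preds=[-6,6]  new=[-4,6]  stable
  step 25. node 2  ⊔preds=[-6,6]  new=[-6,4]  stable

Least fixpoint reached:
  node 0: [-6,4]
  node 1: [-4,6]
  node 2: [-6,4]
  node 3: [-4,6]
  node 4: [-6,6]
  node 5: [-6,6]

25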